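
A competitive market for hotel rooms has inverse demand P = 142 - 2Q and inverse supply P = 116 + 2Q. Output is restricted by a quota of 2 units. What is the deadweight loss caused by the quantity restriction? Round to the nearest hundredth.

Without the quota, 142 - 2Q = 116 + 2Q gives Q* = 6.5.
At Q = 2 the demand price is 142 - 2(2) = 138 and the supply price is 116 + 2(2) = 120.
DWL = (1/2)(gap between curves at 2) x (Q* - 2) = (1/2)(18)(4.5) = 40.5.

40.50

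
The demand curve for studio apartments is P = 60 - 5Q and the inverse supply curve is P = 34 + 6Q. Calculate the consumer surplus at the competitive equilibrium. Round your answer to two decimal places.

13.97

Set 60 - 5Q = 34 + 6Q, which gives 26 = 11Q, so Q* = 2.3636 and P* = 60 - 5(2.3636) = 48.1818.
CS is the area between the demand curve and P* from 0 to Q*: (1/2)(2.3636)(11.8182) = 13.9669.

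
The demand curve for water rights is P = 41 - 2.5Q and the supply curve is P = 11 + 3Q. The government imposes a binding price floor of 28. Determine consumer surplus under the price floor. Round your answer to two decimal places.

Free-market equilibrium: 41 - 2.5Q = 11 + 3Q gives Q* = 5.4545, P* = 27.3636.
At P = 28, buyers demand (41 - 28)/2.5 = 5.2 while sellers would supply more, so the quantity traded is 5.2 at price 28.
CS is the triangle under demand above 28: (1/2)(5.2)(41 - 28) = 33.8.

33.80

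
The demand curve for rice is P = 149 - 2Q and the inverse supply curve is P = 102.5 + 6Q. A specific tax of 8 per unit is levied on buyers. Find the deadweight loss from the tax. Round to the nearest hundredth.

4.00

Without the tax, 149 - 2Q = 102.5 + 6Q so Q* = 5.8125 and P* = 137.375.
A tax on buyers shifts demand down by 8: (149 - 8) - 2Q = 102.5 + 6Q, so Q_t = 4.8125. Buyers pay P_b = 139.375; sellers receive P_s = P_b - 8 = 131.375.
Deadweight loss is the triangle between the curves from Q_t to Q*: (1/2)(5.8125 - 4.8125)(8) = 4.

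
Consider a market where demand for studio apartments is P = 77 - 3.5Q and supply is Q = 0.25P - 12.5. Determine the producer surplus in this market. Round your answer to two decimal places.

25.92

Rewriting supply in inverse form: P = 50 + 4Q.
Equilibrium: 77 - 3.5Q = 50 + 4Q, so Q* = 3.6 and P* = 64.4.
The supply curve's price intercept is 50, so PS = (1/2)(Q*)(P* - 50) = (1/2)(3.6)(14.4) = 25.92.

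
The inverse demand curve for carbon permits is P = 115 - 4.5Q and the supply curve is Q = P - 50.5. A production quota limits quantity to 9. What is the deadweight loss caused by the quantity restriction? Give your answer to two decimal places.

20.45

Rewriting supply in inverse form: P = 50.5 + Q.
Unrestricted equilibrium: Q* = (115 - 50.5)/(4.5 + 1) = 11.7273.
At Q = 9 the demand price is 115 - 4.5(9) = 74.5 and the supply price is 50.5 + (9) = 59.5.
DWL = (1/2)(gap between curves at 9) x (Q* - 9) = (1/2)(15)(2.7273) = 20.4545.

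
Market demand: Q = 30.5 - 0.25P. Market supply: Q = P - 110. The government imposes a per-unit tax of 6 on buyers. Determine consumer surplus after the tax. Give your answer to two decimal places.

2.88

Rewriting demand in inverse form: P = 122 - 4Q.
Rewriting supply in inverse form: P = 110 + Q.
Pre-tax equilibrium: 122 - 4Q = 110 + Q gives Q* = 2.4, P* = 112.4.
With the tax, buyers' net willingness to pay falls by 6: (122 - 6) - 4Q = 110 + Q, so Q_t = 1.2. Buyers pay P_b = 117.2; sellers receive P_s = P_b - 6 = 111.2.
Consumer surplus is the triangle under demand above P_b: (1/2)(1.2)(122 - 117.2) = 2.88.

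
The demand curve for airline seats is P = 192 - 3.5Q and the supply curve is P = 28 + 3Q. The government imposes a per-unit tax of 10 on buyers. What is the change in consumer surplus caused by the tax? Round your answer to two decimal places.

-131.72

Without the tax, 192 - 3.5Q = 28 + 3Q so Q* = 25.2308 and P* = 103.6923.
With the tax, buyers' net willingness to pay falls by 10: (192 - 10) - 3.5Q = 28 + 3Q, so Q_t = 23.6923. Buyers pay P_b = 109.0769; sellers receive P_s = P_b - 10 = 99.0769.
Consumers lose the trapezoid between P* and P_b out to Q_t plus the triangle from Q_t to Q*: change in CS = 982.3195 - 1114.0355 = -131.716.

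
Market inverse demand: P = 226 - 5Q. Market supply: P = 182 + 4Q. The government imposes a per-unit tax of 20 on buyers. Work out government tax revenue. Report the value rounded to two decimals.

Without the tax, 226 - 5Q = 182 + 4Q so Q* = 4.8889 and P* = 201.5556.
A tax on buyers shifts demand down by 20: (226 - 20) - 5Q = 182 + 4Q, so Q_t = 2.6667. Buyers pay P_b = 212.6667; sellers receive P_s = P_b - 20 = 192.6667.
Tax revenue = t x Q_t = 20 x 2.6667 = 53.3333.

53.33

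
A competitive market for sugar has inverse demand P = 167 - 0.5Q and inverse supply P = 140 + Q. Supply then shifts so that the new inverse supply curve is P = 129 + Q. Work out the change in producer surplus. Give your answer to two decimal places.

158.89

Initial equilibrium: Q_0 = 18, P_0 = 158; CS_0 = (1/2)(18)(9) = 81, PS_0 = (1/2)(18)(18) = 162.
New equilibrium: 167 - 0.5Q = 129 + Q gives Q_1 = 25.3333, P_1 = 154.3333; CS_1 = 160.4444, PS_1 = 320.8889.
Change in producer surplus = 320.8889 - 162 = 158.8889.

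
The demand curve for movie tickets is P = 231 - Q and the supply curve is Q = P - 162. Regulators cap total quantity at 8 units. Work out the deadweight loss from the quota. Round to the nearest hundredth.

702.25

Rewriting supply in inverse form: P = 162 + Q.
Unrestricted equilibrium: Q* = (231 - 162)/(1 + 1) = 34.5.
At Q = 8 the demand price is 231 - (8) = 223 and the supply price is 162 + (8) = 170.
Deadweight loss is the triangle between the curves from 8 to 34.5: (1/2)(223 - 170)(34.5 - 8) = 702.25.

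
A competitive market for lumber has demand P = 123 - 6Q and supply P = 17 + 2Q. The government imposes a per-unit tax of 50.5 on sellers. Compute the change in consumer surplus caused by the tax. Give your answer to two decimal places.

Pre-tax equilibrium: 123 - 6Q = 17 + 2Q gives Q* = 13.25, P* = 43.5.
A tax on sellers shifts supply up by 50.5: 123 - 6Q = 17 + 2Q + 50.5, so Q_t = 6.9375. Buyers pay P_b = 81.375; sellers receive P_s = P_b - 50.5 = 30.875.
Consumers lose the trapezoid between P* and P_b out to Q_t plus the triangle from Q_t to Q*: change in CS = 144.3867 - 526.6875 = -382.3008.

-382.30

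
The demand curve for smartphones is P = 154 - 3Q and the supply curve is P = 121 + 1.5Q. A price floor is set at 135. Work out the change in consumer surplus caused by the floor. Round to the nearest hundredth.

-20.50

Without the control, 154 - 3Q = 121 + 1.5Q so Q* = 7.3333 and P* = 132.
At the floor price 135, quantity demanded is (154 - 135)/3 = 6.3333; demand is the short side, so Q = 6.3333 trades at P = 135.
CS goes from (1/2)(7.3333)(22) = 80.6667 to 60.1667 (computed as (154 - 135)(6.3333) - (1/2)(3)(6.3333)^2), a change of -20.5.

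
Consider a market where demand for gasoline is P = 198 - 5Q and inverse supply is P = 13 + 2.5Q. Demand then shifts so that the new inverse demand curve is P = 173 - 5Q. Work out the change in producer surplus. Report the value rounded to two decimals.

-191.67

Initial equilibrium: Q_0 = 24.6667, P_0 = 74.6667; CS_0 = (1/2)(24.6667)(123.3333) = 1521.1111, PS_0 = (1/2)(24.6667)(61.6667) = 760.5556.
New equilibrium: 173 - 5Q = 13 + 2.5Q gives Q_1 = 21.3333, P_1 = 66.3333; CS_1 = 1137.7778, PS_1 = 568.8889.
Change in producer surplus = 568.8889 - 760.5556 = -191.6667.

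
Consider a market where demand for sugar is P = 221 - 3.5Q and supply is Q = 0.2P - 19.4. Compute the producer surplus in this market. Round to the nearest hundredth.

Rewriting supply in inverse form: P = 97 + 5Q.
Setting demand equal to supply, 124 = 8.5Q, so Q* = 14.5882 and P* = 169.9412.
Producer surplus is the triangle above supply below P*: (1/2)(14.5882)(169.9412 - 97) = (1/2)(14.5882)(72.9412) = 532.0415.

532.04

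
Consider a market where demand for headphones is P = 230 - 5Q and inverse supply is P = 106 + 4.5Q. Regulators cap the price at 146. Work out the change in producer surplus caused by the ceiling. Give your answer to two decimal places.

-205.56

Without the control, 230 - 5Q = 106 + 4.5Q so Q* = 13.0526 and P* = 164.7368.
At the ceiling price 146, quantity supplied is (146 - 106)/4.5 = 8.8889; supply is the short side, so Q = 8.8889 trades at P = 146.
PS goes from (1/2)(13.0526)(58.7368) = 383.3352 to 177.7778 (computed as (146 - 106)(8.8889) - (1/2)(4.5)(8.8889)^2), a change of -205.5574.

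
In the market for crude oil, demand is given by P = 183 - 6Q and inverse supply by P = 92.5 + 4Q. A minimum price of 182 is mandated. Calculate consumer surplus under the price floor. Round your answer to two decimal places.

0.08

Free-market equilibrium: 183 - 6Q = 92.5 + 4Q gives Q* = 9.05, P* = 128.7.
At P = 182, buyers demand (183 - 182)/6 = 0.1667 while sellers would supply more, so the quantity traded is 0.1667 at price 182.
CS is the triangle under demand above 182: (1/2)(0.1667)(183 - 182) = 0.0833.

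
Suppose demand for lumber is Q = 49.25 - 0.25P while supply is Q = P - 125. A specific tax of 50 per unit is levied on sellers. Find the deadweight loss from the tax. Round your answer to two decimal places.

250.00

Rewriting demand in inverse form: P = 197 - 4Q.
Rewriting supply in inverse form: P = 125 + Q.
Pre-tax equilibrium: 197 - 4Q = 125 + Q gives Q* = 14.4, P* = 139.4.
With the tax, sellers need 50 more per unit: 197 - 4Q = 125 + Q + 50, so Q_t = 4.4. Buyers pay P_b = 179.4; sellers receive P_s = P_b - 50 = 129.4.
Deadweight loss is the triangle between the curves from Q_t to Q*: (1/2)(14.4 - 4.4)(50) = 250.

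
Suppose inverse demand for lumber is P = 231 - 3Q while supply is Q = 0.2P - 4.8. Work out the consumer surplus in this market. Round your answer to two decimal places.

1004.27

Rewriting supply in inverse form: P = 24 + 5Q.
Set 231 - 3Q = 24 + 5Q, which gives 207 = 8Q, so Q* = 25.875 and P* = 231 - 3(25.875) = 153.375.
CS is the area between the demand curve and P* from 0 to Q*: (1/2)(25.875)(77.625) = 1004.2734.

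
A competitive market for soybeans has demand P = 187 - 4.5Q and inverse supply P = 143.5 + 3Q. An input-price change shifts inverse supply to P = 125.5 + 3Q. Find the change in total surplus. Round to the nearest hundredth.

Initial equilibrium: Q_0 = 5.8, P_0 = 160.9; CS_0 = (1/2)(5.8)(26.1) = 75.69, PS_0 = (1/2)(5.8)(17.4) = 50.46.
New equilibrium: 187 - 4.5Q = 125.5 + 3Q gives Q_1 = 8.2, P_1 = 150.1; CS_1 = 151.29, PS_1 = 100.86.
Change in total surplus = (151.29 + 100.86) - (75.69 + 50.46) = 126.

126.00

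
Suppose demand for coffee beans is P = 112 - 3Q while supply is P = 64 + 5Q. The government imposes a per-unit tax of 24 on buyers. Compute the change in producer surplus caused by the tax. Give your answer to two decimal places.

Without the tax, 112 - 3Q = 64 + 5Q so Q* = 6 and P* = 94.
With the tax, buyers' net willingness to pay falls by 24: (112 - 24) - 3Q = 64 + 5Q, so Q_t = 3. Buyers pay P_b = 103; sellers receive P_s = P_b - 24 = 79.
PS falls from (1/2)(6)(30) = 90 to (1/2)(3)(15) = 22.5, a change of -67.5.

-67.50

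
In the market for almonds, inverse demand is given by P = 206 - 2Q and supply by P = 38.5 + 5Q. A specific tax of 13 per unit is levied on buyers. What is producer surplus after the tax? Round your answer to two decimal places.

Without the tax, 206 - 2Q = 38.5 + 5Q so Q* = 23.9286 and P* = 158.1429.
A tax on buyers shifts demand down by 13: (206 - 13) - 2Q = 38.5 + 5Q, so Q_t = 22.0714. Buyers pay P_b = 161.8571; sellers receive P_s = P_b - 13 = 148.8571.
PS = (1/2)(Q_t)(P_s - 38.5) = (1/2)(22.0714)(110.3571) = 1217.8699.

1217.87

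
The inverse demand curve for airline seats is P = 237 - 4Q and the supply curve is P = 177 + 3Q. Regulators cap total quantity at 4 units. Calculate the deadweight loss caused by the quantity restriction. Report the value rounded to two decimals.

73.14

Unrestricted equilibrium: Q* = (237 - 177)/(4 + 3) = 8.5714.
At Q = 4 the demand price is 237 - 4(4) = 221 and the supply price is 177 + 3(4) = 189.
Deadweight loss is the triangle between the curves from 4 to 8.5714: (1/2)(221 - 189)(8.5714 - 4) = 73.1429.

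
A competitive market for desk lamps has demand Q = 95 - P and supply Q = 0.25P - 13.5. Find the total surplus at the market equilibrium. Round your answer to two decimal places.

168.10

Rewriting demand in inverse form: P = 95 - Q.
Rewriting supply in inverse form: P = 54 + 4Q.
Equilibrium: 95 - Q = 54 + 4Q, so Q* = 8.2 and P* = 86.8.
Total surplus is the full triangle between the curves from 0 to Q*: (1/2)(8.2)(95 - 54) = 168.1.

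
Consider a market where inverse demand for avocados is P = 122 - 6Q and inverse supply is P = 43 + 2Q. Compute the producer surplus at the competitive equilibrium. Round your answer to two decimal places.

Set 122 - 6Q = 43 + 2Q, which gives 79 = 8Q, so Q* = 9.875 and P* = 122 - 6(9.875) = 62.75.
PS is the area between P* and the supply curve from 0 to Q*: (1/2)(9.875)(19.75) = 97.5156.

97.52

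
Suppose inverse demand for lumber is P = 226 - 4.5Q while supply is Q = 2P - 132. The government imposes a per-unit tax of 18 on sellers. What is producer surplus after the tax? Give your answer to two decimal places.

201.64

Rewriting supply in inverse form: P = 66 + 0.5Q.
Pre-tax equilibrium: 226 - 4.5Q = 66 + 0.5Q gives Q* = 32, P* = 82.
A tax on sellers shifts supply up by 18: 226 - 4.5Q = 66 + 0.5Q + 18, so Q_t = 28.4. Buyers pay P_b = 98.2; sellers receive P_s = P_b - 18 = 80.2.
Producer surplus is the triangle above supply below P_s: (1/2)(28.4)(80.2 - 66) = 201.64.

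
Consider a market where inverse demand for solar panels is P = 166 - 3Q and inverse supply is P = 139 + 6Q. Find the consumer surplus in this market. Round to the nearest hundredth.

Setting demand equal to supply, 27 = 9Q, so Q* = 3 and P* = 157.
Consumer surplus is the triangle under demand above P*: (1/2)(3)(166 - 157) = (1/2)(3)(9) = 13.5.

13.50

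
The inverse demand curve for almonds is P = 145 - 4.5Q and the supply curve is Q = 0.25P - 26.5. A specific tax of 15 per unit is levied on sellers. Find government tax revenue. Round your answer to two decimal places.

42.35

Rewriting supply in inverse form: P = 106 + 4Q.
Pre-tax equilibrium: 145 - 4.5Q = 106 + 4Q gives Q* = 4.5882, P* = 124.3529.
With the tax, sellers need 15 more per unit: 145 - 4.5Q = 106 + 4Q + 15, so Q_t = 2.8235. Buyers pay P_b = 132.2941; sellers receive P_s = P_b - 15 = 117.2941.
Revenue is the tax times quantity traded: 15 x 2.8235 = 42.3529.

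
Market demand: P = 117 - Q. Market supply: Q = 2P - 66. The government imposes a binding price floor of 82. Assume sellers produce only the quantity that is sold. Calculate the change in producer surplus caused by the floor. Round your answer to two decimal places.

624.75

Rewriting supply in inverse form: P = 33 + 0.5Q.
Free-market equilibrium: 117 - Q = 33 + 0.5Q gives Q* = 56, P* = 61.
At P = 82, buyers demand (117 - 82)/1 = 35 while sellers would supply more, so the quantity traded is 35 at price 82.
PS goes from (1/2)(56)(28) = 784 to 1408.75 (computed as (82 - 33)(35) - (1/2)(0.5)(35)^2), a change of 624.75.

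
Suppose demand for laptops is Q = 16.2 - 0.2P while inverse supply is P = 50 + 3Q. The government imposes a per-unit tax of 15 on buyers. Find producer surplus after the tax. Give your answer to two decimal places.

6.00

Rewriting demand in inverse form: P = 81 - 5Q.
Pre-tax equilibrium: 81 - 5Q = 50 + 3Q gives Q* = 3.875, P* = 61.625.
With the tax, buyers' net willingness to pay falls by 15: (81 - 15) - 5Q = 50 + 3Q, so Q_t = 2. Buyers pay P_b = 71; sellers receive P_s = P_b - 15 = 56.
Producer surplus is the triangle above supply below P_s: (1/2)(2)(56 - 50) = 6.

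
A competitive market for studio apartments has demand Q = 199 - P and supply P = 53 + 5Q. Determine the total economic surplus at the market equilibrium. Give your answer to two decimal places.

Rewriting demand in inverse form: P = 199 - Q.
Set 199 - Q = 53 + 5Q, which gives 146 = 6Q, so Q* = 24.3333 and P* = 199 - (24.3333) = 174.6667.
Total surplus is the full triangle between the curves from 0 to Q*: (1/2)(24.3333)(199 - 53) = 1776.3333.

1776.33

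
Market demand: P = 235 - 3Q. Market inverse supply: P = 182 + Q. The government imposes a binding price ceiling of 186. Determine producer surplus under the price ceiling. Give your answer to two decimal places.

Without the control, 235 - 3Q = 182 + Q so Q* = 13.25 and P* = 195.25.
At P = 186, sellers supply (186 - 182)/1 = 4 while buyers want more, so the quantity traded is 4 at price 186.
PS is the triangle above supply below 186: (1/2)(4)(186 - 182) = 8.

8.00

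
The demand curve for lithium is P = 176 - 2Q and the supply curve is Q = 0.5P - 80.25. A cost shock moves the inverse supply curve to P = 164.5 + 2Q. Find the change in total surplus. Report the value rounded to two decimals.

Rewriting supply in inverse form: P = 160.5 + 2Q.
Initial equilibrium: Q_0 = 3.875, P_0 = 168.25; CS_0 = (1/2)(3.875)(7.75) = 15.0156, PS_0 = (1/2)(3.875)(7.75) = 15.0156.
New equilibrium: 176 - 2Q = 164.5 + 2Q gives Q_1 = 2.875, P_1 = 170.25; CS_1 = 8.2656, PS_1 = 8.2656.
Change in total surplus = (8.2656 + 8.2656) - (15.0156 + 15.0156) = -13.5.

-13.50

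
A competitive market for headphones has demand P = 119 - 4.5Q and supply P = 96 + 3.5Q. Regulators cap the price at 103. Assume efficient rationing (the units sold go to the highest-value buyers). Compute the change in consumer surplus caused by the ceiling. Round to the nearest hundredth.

4.40

Without the control, 119 - 4.5Q = 96 + 3.5Q so Q* = 2.875 and P* = 106.0625.
At the ceiling price 103, quantity supplied is (103 - 96)/3.5 = 2; supply is the short side, so Q = 2 trades at P = 103.
CS goes from (1/2)(2.875)(12.9375) = 18.5977 to 23 (computed as (119 - 103)(2) - (1/2)(4.5)(2)^2), a change of 4.4023.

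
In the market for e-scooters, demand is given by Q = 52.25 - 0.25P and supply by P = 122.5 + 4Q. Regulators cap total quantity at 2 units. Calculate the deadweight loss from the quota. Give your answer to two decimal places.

310.64

Rewriting demand in inverse form: P = 209 - 4Q.
Unrestricted equilibrium: Q* = (209 - 122.5)/(4 + 4) = 10.8125.
At Q = 2 the demand price is 209 - 4(2) = 201 and the supply price is 122.5 + 4(2) = 130.5.
DWL = (1/2)(gap between curves at 2) x (Q* - 2) = (1/2)(70.5)(8.8125) = 310.6406.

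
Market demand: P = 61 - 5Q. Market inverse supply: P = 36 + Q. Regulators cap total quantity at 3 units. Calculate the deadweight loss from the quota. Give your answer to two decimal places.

Without the quota, 61 - 5Q = 36 + Q gives Q* = 4.1667.
At Q = 3 the demand price is 61 - 5(3) = 46 and the supply price is 36 + (3) = 39.
Deadweight loss is the triangle between the curves from 3 to 4.1667: (1/2)(46 - 39)(4.1667 - 3) = 4.0833.

4.08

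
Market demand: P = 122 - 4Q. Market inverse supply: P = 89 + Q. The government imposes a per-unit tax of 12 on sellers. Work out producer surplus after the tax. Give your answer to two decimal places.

8.82

Pre-tax equilibrium: 122 - 4Q = 89 + Q gives Q* = 6.6, P* = 95.6.
With the tax, sellers need 12 more per unit: 122 - 4Q = 89 + Q + 12, so Q_t = 4.2. Buyers pay P_b = 105.2; sellers receive P_s = P_b - 12 = 93.2.
Producer surplus is the triangle above supply below P_s: (1/2)(4.2)(93.2 - 89) = 8.82.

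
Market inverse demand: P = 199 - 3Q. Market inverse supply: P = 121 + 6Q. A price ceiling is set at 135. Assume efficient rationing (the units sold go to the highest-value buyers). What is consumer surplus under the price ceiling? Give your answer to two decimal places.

141.17

Without the control, 199 - 3Q = 121 + 6Q so Q* = 8.6667 and P* = 173.
At the ceiling price 135, quantity supplied is (135 - 121)/6 = 2.3333; supply is the short side, so Q = 2.3333 trades at P = 135.
The demand price at Q = 2.3333 is 192. CS is the trapezoid between demand and 135 over [0, 2.3333]: (1/2)[(199 - 135) + (192 - 135)](2.3333) = 141.1667.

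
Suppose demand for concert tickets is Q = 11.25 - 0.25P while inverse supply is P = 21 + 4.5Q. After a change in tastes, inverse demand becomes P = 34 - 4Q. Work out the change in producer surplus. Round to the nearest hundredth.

-12.67

Rewriting demand in inverse form: P = 45 - 4Q.
Initial equilibrium: Q_0 = 2.8235, P_0 = 33.7059; CS_0 = (1/2)(2.8235)(11.2941) = 15.9446, PS_0 = (1/2)(2.8235)(12.7059) = 17.9377.
New equilibrium: 34 - 4Q = 21 + 4.5Q gives Q_1 = 1.5294, P_1 = 27.8824; CS_1 = 4.6782, PS_1 = 5.263.
Change in producer surplus = 5.263 - 17.9377 = -12.6747.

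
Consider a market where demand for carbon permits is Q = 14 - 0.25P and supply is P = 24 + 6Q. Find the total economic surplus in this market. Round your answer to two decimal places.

51.20

Rewriting demand in inverse form: P = 56 - 4Q.
Setting demand equal to supply, 32 = 10Q, so Q* = 3.2 and P* = 43.2.
Total surplus is the full triangle between the curves from 0 to Q*: (1/2)(3.2)(56 - 24) = 51.2.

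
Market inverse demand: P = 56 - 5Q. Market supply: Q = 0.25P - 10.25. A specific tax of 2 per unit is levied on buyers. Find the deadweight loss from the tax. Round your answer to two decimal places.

Rewriting supply in inverse form: P = 41 + 4Q.
Without the tax, 56 - 5Q = 41 + 4Q so Q* = 1.6667 and P* = 47.6667.
With the tax, buyers' net willingness to pay falls by 2: (56 - 2) - 5Q = 41 + 4Q, so Q_t = 1.4444. Buyers pay P_b = 48.7778; sellers receive P_s = P_b - 2 = 46.7778.
Deadweight loss is the triangle between the curves from Q_t to Q*: (1/2)(1.6667 - 1.4444)(2) = 0.2222.

0.22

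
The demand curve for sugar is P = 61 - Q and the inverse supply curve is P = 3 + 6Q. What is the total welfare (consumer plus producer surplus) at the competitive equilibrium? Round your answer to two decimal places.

Equilibrium: 61 - Q = 3 + 6Q, so Q* = 8.2857 and P* = 52.7143.
Total surplus is the full triangle between the curves from 0 to Q*: (1/2)(8.2857)(61 - 3) = 240.2857.

240.29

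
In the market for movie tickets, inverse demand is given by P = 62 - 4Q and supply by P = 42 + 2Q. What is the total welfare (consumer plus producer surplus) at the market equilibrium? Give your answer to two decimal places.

33.33

Set 62 - 4Q = 42 + 2Q, which gives 20 = 6Q, so Q* = 3.3333 and P* = 62 - 4(3.3333) = 48.6667.
Total surplus is the full triangle between the curves from 0 to Q*: (1/2)(3.3333)(62 - 42) = 33.3333.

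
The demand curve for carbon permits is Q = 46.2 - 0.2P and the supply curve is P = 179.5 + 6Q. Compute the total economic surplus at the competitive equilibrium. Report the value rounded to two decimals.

Rewriting demand in inverse form: P = 231 - 5Q.
Equilibrium: 231 - 5Q = 179.5 + 6Q, so Q* = 4.6818 and P* = 207.5909.
Total surplus is the full triangle between the curves from 0 to Q*: (1/2)(4.6818)(231 - 179.5) = 120.5568.

120.56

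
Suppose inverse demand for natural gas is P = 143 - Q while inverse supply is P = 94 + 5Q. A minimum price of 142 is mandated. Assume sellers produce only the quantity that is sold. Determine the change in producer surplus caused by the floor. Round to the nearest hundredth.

Free-market equilibrium: 143 - Q = 94 + 5Q gives Q* = 8.1667, P* = 134.8333.
At P = 142, buyers demand (143 - 142)/1 = 1 while sellers would supply more, so the quantity traded is 1 at price 142.
PS goes from (1/2)(8.1667)(40.8333) = 166.7361 to 45.5 (computed as (142 - 94)(1) - (1/2)(5)(1)^2), a change of -121.2361.

-121.24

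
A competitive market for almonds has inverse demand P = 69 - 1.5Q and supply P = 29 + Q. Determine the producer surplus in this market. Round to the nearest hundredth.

128.00

Setting demand equal to supply, 40 = 2.5Q, so Q* = 16 and P* = 45.
The supply curve's price intercept is 29, so PS = (1/2)(Q*)(P* - 29) = (1/2)(16)(16) = 128.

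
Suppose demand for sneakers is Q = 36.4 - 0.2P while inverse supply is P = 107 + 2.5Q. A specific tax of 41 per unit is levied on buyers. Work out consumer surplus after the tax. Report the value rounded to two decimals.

Rewriting demand in inverse form: P = 182 - 5Q.
Pre-tax equilibrium: 182 - 5Q = 107 + 2.5Q gives Q* = 10, P* = 132.
With the tax, buyers' net willingness to pay falls by 41: (182 - 41) - 5Q = 107 + 2.5Q, so Q_t = 4.5333. Buyers pay P_b = 159.3333; sellers receive P_s = P_b - 41 = 118.3333.
Consumer surplus is the triangle under demand above P_b: (1/2)(4.5333)(182 - 159.3333) = 51.3778.

51.38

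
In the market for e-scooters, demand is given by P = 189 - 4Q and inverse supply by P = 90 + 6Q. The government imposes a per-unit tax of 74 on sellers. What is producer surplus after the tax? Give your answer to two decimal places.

Without the tax, 189 - 4Q = 90 + 6Q so Q* = 9.9 and P* = 149.4.
A tax on sellers shifts supply up by 74: 189 - 4Q = 90 + 6Q + 74, so Q_t = 2.5. Buyers pay P_b = 179; sellers receive P_s = P_b - 74 = 105.
Producer surplus is the triangle above supply below P_s: (1/2)(2.5)(105 - 90) = 18.75.

18.75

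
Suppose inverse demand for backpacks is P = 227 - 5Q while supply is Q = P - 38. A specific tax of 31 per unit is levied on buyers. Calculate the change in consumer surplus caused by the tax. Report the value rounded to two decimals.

Rewriting supply in inverse form: P = 38 + Q.
Pre-tax equilibrium: 227 - 5Q = 38 + Q gives Q* = 31.5, P* = 69.5.
A tax on buyers shifts demand down by 31: (227 - 31) - 5Q = 38 + Q, so Q_t = 26.3333. Buyers pay P_b = 95.3333; sellers receive P_s = P_b - 31 = 64.3333.
Consumers lose the trapezoid between P* and P_b out to Q_t plus the triangle from Q_t to Q*: change in CS = 1733.6111 - 2480.625 = -747.0139.

-747.01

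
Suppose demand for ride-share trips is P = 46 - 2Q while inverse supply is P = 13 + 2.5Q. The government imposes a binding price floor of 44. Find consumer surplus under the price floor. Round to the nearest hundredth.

Free-market equilibrium: 46 - 2Q = 13 + 2.5Q gives Q* = 7.3333, P* = 31.3333.
At P = 44, buyers demand (46 - 44)/2 = 1 while sellers would supply more, so the quantity traded is 1 at price 44.
CS is the triangle under demand above 44: (1/2)(1)(46 - 44) = 1.

1.00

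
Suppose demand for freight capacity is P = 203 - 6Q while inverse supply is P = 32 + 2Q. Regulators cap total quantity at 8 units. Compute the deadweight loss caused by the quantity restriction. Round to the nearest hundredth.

715.56

Without the quota, 203 - 6Q = 32 + 2Q gives Q* = 21.375.
At Q = 8 the demand price is 203 - 6(8) = 155 and the supply price is 32 + 2(8) = 48.
Deadweight loss is the triangle between the curves from 8 to 21.375: (1/2)(155 - 48)(21.375 - 8) = 715.5625.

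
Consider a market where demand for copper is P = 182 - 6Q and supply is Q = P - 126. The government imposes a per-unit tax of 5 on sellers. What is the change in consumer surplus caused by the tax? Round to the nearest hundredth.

Rewriting supply in inverse form: P = 126 + Q.
Pre-tax equilibrium: 182 - 6Q = 126 + Q gives Q* = 8, P* = 134.
A tax on sellers shifts supply up by 5: 182 - 6Q = 126 + Q + 5, so Q_t = 7.2857. Buyers pay P_b = 138.2857; sellers receive P_s = P_b - 5 = 133.2857.
CS falls from (1/2)(8)(48) = 192 to (1/2)(7.2857)(43.7143) = 159.2449, a change of -32.7551.

-32.76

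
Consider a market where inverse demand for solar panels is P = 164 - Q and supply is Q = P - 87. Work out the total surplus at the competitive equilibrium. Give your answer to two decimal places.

Rewriting supply in inverse form: P = 87 + Q.
Equilibrium: 164 - Q = 87 + Q, so Q* = 38.5 and P* = 125.5.
Total surplus is the full triangle between the curves from 0 to Q*: (1/2)(38.5)(164 - 87) = 1482.25.

1482.25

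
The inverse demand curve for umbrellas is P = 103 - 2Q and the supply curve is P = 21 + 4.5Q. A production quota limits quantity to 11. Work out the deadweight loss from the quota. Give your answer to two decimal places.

Unrestricted equilibrium: Q* = (103 - 21)/(2 + 4.5) = 12.6154.
At Q = 11 the demand price is 103 - 2(11) = 81 and the supply price is 21 + 4.5(11) = 70.5.
Deadweight loss is the triangle between the curves from 11 to 12.6154: (1/2)(81 - 70.5)(12.6154 - 11) = 8.4808.

8.48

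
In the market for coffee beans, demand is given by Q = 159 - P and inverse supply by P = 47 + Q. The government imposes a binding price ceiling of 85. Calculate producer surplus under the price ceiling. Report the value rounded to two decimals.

Rewriting demand in inverse form: P = 159 - Q.
Free-market equilibrium: 159 - Q = 47 + Q gives Q* = 56, P* = 103.
At P = 85, sellers supply (85 - 47)/1 = 38 while buyers want more, so the quantity traded is 38 at price 85.
PS is the triangle above supply below 85: (1/2)(38)(85 - 47) = 722.

722.00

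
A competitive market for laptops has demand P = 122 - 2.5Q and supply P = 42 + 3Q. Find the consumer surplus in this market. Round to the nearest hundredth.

264.46

Set 122 - 2.5Q = 42 + 3Q, which gives 80 = 5.5Q, so Q* = 14.5455 and P* = 122 - 2.5(14.5455) = 85.6364.
The demand choke price is 122, so CS = (1/2)(Q*)(122 - P*) = (1/2)(14.5455)(36.3636) = 264.4628.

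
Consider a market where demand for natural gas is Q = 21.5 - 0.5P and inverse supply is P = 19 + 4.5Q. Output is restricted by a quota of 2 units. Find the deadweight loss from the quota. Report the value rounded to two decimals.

Rewriting demand in inverse form: P = 43 - 2Q.
Unrestricted equilibrium: Q* = (43 - 19)/(2 + 4.5) = 3.6923.
At Q = 2 the demand price is 43 - 2(2) = 39 and the supply price is 19 + 4.5(2) = 28.
DWL = (1/2)(gap between curves at 2) x (Q* - 2) = (1/2)(11)(1.6923) = 9.3077.

9.31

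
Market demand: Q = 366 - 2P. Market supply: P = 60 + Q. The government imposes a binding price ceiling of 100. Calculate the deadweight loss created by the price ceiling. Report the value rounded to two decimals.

Rewriting demand in inverse form: P = 183 - 0.5Q.
Without the control, 183 - 0.5Q = 60 + Q so Q* = 82 and P* = 142.
At the ceiling price 100, quantity supplied is (100 - 60)/1 = 40; supply is the short side, so Q = 40 trades at P = 100.
The lost-trades triangle has base Q* - 40 = 42 and height equal to the gap between the curves at Q = 40, which is 163 - 100 = 63. DWL = (1/2)(42)(63) = 1323.

1323.00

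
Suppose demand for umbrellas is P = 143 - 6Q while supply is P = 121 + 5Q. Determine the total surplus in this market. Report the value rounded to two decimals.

22.00

Set 143 - 6Q = 121 + 5Q, which gives 22 = 11Q, so Q* = 2 and P* = 143 - 6(2) = 131.
CS = (1/2)(2)(12) = 12 and PS = (1/2)(2)(10) = 10, so total surplus = 22.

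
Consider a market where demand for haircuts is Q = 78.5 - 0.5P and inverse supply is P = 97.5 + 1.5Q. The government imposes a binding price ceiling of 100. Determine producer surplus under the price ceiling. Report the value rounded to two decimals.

Rewriting demand in inverse form: P = 157 - 2Q.
Free-market equilibrium: 157 - 2Q = 97.5 + 1.5Q gives Q* = 17, P* = 123.
At P = 100, sellers supply (100 - 97.5)/1.5 = 1.6667 while buyers want more, so the quantity traded is 1.6667 at price 100.
PS is the triangle above supply below 100: (1/2)(1.6667)(100 - 97.5) = 2.0833.

2.08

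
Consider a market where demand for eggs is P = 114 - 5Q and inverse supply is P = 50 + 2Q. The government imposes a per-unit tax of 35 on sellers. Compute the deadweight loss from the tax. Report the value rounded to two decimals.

87.50

Without the tax, 114 - 5Q = 50 + 2Q so Q* = 9.1429 and P* = 68.2857.
A tax on sellers shifts supply up by 35: 114 - 5Q = 50 + 2Q + 35, so Q_t = 4.1429. Buyers pay P_b = 93.2857; sellers receive P_s = P_b - 35 = 58.2857.
Deadweight loss is the triangle between the curves from Q_t to Q*: (1/2)(9.1429 - 4.1429)(35) = 87.5.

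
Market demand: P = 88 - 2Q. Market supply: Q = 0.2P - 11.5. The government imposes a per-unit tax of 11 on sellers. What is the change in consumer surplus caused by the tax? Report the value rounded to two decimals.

Rewriting supply in inverse form: P = 57.5 + 5Q.
Pre-tax equilibrium: 88 - 2Q = 57.5 + 5Q gives Q* = 4.3571, P* = 79.2857.
With the tax, sellers need 11 more per unit: 88 - 2Q = 57.5 + 5Q + 11, so Q_t = 2.7857. Buyers pay P_b = 82.4286; sellers receive P_s = P_b - 11 = 71.4286.
Consumers lose the trapezoid between P* and P_b out to Q_t plus the triangle from Q_t to Q*: change in CS = 7.7602 - 18.9847 = -11.2245.

-11.22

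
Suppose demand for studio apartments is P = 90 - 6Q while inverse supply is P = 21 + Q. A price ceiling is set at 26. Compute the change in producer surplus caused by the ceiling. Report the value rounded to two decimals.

-36.08

Without the control, 90 - 6Q = 21 + Q so Q* = 9.8571 and P* = 30.8571.
At P = 26, sellers supply (26 - 21)/1 = 5 while buyers want more, so the quantity traded is 5 at price 26.
PS goes from (1/2)(9.8571)(9.8571) = 48.5816 to 12.5 (computed as (26 - 21)(5) - (1/2)(1)(5)^2), a change of -36.0816.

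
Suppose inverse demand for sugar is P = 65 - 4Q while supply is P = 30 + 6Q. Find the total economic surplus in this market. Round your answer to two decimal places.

61.25

Equilibrium: 65 - 4Q = 30 + 6Q, so Q* = 3.5 and P* = 51.
Total surplus is the full triangle between the curves from 0 to Q*: (1/2)(3.5)(65 - 30) = 61.25.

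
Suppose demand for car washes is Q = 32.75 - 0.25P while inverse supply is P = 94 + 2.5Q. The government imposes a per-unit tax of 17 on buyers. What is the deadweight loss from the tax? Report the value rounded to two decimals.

22.23

Rewriting demand in inverse form: P = 131 - 4Q.
Without the tax, 131 - 4Q = 94 + 2.5Q so Q* = 5.6923 and P* = 108.2308.
A tax on buyers shifts demand down by 17: (131 - 17) - 4Q = 94 + 2.5Q, so Q_t = 3.0769. Buyers pay P_b = 118.6923; sellers receive P_s = P_b - 17 = 101.6923.
Deadweight loss is the triangle between the curves from Q_t to Q*: (1/2)(5.6923 - 3.0769)(17) = 22.2308.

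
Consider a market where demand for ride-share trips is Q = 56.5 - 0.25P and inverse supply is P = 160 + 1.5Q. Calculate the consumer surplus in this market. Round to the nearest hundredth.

Rewriting demand in inverse form: P = 226 - 4Q.
Equilibrium: 226 - 4Q = 160 + 1.5Q, so Q* = 12 and P* = 178.
Consumer surplus is the triangle under demand above P*: (1/2)(12)(226 - 178) = (1/2)(12)(48) = 288.

288.00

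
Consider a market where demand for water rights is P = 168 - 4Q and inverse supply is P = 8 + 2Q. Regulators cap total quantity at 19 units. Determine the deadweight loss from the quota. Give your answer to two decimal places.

Without the quota, 168 - 4Q = 8 + 2Q gives Q* = 26.6667.
At Q = 19 the demand price is 168 - 4(19) = 92 and the supply price is 8 + 2(19) = 46.
DWL = (1/2)(gap between curves at 19) x (Q* - 19) = (1/2)(46)(7.6667) = 176.3333.

176.33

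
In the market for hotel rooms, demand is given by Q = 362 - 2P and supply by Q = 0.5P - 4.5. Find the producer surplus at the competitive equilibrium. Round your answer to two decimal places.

4733.44

Rewriting demand in inverse form: P = 181 - 0.5Q.
Rewriting supply in inverse form: P = 9 + 2Q.
Equilibrium: 181 - 0.5Q = 9 + 2Q, so Q* = 68.8 and P* = 146.6.
Producer surplus is the triangle above supply below P*: (1/2)(68.8)(146.6 - 9) = (1/2)(68.8)(137.6) = 4733.44.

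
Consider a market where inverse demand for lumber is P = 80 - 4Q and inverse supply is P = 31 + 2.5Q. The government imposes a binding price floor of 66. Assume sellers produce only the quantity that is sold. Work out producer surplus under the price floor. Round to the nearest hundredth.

Free-market equilibrium: 80 - 4Q = 31 + 2.5Q gives Q* = 7.5385, P* = 49.8462.
At the floor price 66, quantity demanded is (80 - 66)/4 = 3.5; demand is the short side, so Q = 3.5 trades at P = 66.
The supply price at Q = 3.5 is 39.75. PS is the trapezoid between 66 and supply over [0, 3.5]: (1/2)[(66 - 31) + (66 - 39.75)](3.5) = 107.1875.

107.19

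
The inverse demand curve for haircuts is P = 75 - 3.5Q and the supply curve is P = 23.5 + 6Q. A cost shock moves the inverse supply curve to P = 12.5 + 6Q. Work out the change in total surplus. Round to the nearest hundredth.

Initial equilibrium: Q_0 = 5.4211, P_0 = 56.0263; CS_0 = (1/2)(5.4211)(18.9737) = 51.4287, PS_0 = (1/2)(5.4211)(32.5263) = 88.1634.
New equilibrium: 75 - 3.5Q = 12.5 + 6Q gives Q_1 = 6.5789, P_1 = 51.9737; CS_1 = 75.7445, PS_1 = 129.8476.
Change in total surplus = (75.7445 + 129.8476) - (51.4287 + 88.1634) = 66.

66.00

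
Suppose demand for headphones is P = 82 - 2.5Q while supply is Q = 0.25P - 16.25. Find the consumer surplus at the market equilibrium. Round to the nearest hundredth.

Rewriting supply in inverse form: P = 65 + 4Q.
Setting demand equal to supply, 17 = 6.5Q, so Q* = 2.6154 and P* = 75.4615.
Consumer surplus is the triangle under demand above P*: (1/2)(2.6154)(82 - 75.4615) = (1/2)(2.6154)(6.5385) = 8.5503.

8.55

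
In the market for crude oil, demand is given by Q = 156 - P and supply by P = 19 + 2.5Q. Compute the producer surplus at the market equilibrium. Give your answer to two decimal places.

Rewriting demand in inverse form: P = 156 - Q.
Setting demand equal to supply, 137 = 3.5Q, so Q* = 39.1429 and P* = 116.8571.
Producer surplus is the triangle above supply below P*: (1/2)(39.1429)(116.8571 - 19) = (1/2)(39.1429)(97.8571) = 1915.2041.

1915.20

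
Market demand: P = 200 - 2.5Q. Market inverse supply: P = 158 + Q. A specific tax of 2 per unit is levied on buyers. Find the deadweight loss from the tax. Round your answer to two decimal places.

0.57

Pre-tax equilibrium: 200 - 2.5Q = 158 + Q gives Q* = 12, P* = 170.
A tax on buyers shifts demand down by 2: (200 - 2) - 2.5Q = 158 + Q, so Q_t = 11.4286. Buyers pay P_b = 171.4286; sellers receive P_s = P_b - 2 = 169.4286.
Deadweight loss is the triangle between the curves from Q_t to Q*: (1/2)(12 - 11.4286)(2) = 0.5714.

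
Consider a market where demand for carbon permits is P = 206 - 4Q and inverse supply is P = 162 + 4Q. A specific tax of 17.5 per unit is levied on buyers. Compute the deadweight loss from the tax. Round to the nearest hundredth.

Without the tax, 206 - 4Q = 162 + 4Q so Q* = 5.5 and P* = 184.
A tax on buyers shifts demand down by 17.5: (206 - 17.5) - 4Q = 162 + 4Q, so Q_t = 3.3125. Buyers pay P_b = 192.75; sellers receive P_s = P_b - 17.5 = 175.25.
Deadweight loss is the triangle between the curves from Q_t to Q*: (1/2)(5.5 - 3.3125)(17.5) = 19.1406.

19.14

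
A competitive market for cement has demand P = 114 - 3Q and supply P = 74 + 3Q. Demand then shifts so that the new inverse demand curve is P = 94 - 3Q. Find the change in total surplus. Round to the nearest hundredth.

Initial equilibrium: Q_0 = 6.6667, P_0 = 94; CS_0 = (1/2)(6.6667)(20) = 66.6667, PS_0 = (1/2)(6.6667)(20) = 66.6667.
New equilibrium: 94 - 3Q = 74 + 3Q gives Q_1 = 3.3333, P_1 = 84; CS_1 = 16.6667, PS_1 = 16.6667.
Change in total surplus = (16.6667 + 16.6667) - (66.6667 + 66.6667) = -100.

-100.00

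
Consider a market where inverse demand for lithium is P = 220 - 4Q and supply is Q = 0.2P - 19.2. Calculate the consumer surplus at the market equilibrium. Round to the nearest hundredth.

Rewriting supply in inverse form: P = 96 + 5Q.
Set 220 - 4Q = 96 + 5Q, which gives 124 = 9Q, so Q* = 13.7778 and P* = 220 - 4(13.7778) = 164.8889.
Consumer surplus is the triangle under demand above P*: (1/2)(13.7778)(220 - 164.8889) = (1/2)(13.7778)(55.1111) = 379.6543.

379.65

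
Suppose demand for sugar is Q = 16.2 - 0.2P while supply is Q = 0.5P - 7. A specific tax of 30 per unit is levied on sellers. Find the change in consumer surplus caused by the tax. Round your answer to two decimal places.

Rewriting demand in inverse form: P = 81 - 5Q.
Rewriting supply in inverse form: P = 14 + 2Q.
Pre-tax equilibrium: 81 - 5Q = 14 + 2Q gives Q* = 9.5714, P* = 33.1429.
With the tax, sellers need 30 more per unit: 81 - 5Q = 14 + 2Q + 30, so Q_t = 5.2857. Buyers pay P_b = 54.5714; sellers receive P_s = P_b - 30 = 24.5714.
CS falls from (1/2)(9.5714)(47.8571) = 229.0306 to (1/2)(5.2857)(26.4286) = 69.8469, a change of -159.1837.

-159.18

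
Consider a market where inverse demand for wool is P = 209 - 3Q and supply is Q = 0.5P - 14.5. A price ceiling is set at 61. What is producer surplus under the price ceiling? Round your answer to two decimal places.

Rewriting supply in inverse form: P = 29 + 2Q.
Free-market equilibrium: 209 - 3Q = 29 + 2Q gives Q* = 36, P* = 101.
At the ceiling price 61, quantity supplied is (61 - 29)/2 = 16; supply is the short side, so Q = 16 trades at P = 61.
PS is the triangle above supply below 61: (1/2)(16)(61 - 29) = 256.

256.00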